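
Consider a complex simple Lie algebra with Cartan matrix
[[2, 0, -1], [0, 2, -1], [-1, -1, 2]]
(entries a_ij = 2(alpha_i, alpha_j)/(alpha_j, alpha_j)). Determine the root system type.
A_3

The matrix has rank 3 with 2's on the diagonal. Reading the off-diagonal entries as Dynkin edges (a single edge where a_ij = a_ji = -1; a double or triple edge where a_ij * a_ji = 2 or 3), the diagram is a chain of 3 nodes with single edges (A_3). One simple-root ordering that puts it in standard form is (alpha_1, alpha_3, alpha_2). So the algebra is type A_3, i.e. sl(4).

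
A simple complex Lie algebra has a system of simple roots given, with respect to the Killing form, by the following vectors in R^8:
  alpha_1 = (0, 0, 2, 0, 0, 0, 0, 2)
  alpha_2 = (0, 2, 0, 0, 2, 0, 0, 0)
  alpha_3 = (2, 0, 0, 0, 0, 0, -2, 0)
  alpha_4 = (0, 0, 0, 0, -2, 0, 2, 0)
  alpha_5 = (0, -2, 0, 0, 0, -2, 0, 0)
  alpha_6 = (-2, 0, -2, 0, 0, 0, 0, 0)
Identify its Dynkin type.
A6

Compute the Cartan integers a_ij = 2(alpha_i, alpha_j)/(alpha_j, alpha_j); the resulting 6x6 Cartan matrix is
[[2, 0, 0, 0, 0, -1], [0, 2, 0, -1, -1, 0], [0, 0, 2, -1, 0, -1], [0, -1, -1, 2, 0, 0], [0, -1, 0, 0, 2, 0], [-1, 0, -1, 0, 0, 2]].
All simple roots have the same length, so the diagram is simply laced. The associated Dynkin diagram is a chain of 6 nodes with single edges (A_6), so the type is A_6 (the algebra sl(7)).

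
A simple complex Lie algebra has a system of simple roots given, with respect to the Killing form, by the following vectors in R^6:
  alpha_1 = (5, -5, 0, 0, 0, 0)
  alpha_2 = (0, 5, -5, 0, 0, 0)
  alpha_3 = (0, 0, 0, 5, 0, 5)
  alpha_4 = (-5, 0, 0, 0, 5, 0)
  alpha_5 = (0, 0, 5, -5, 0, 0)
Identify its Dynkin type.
Compute the Cartan integers a_ij = 2(alpha_i, alpha_j)/(alpha_j, alpha_j); the resulting 5x5 Cartan matrix is
[[2, -1, 0, -1, 0], [-1, 2, 0, 0, -1], [0, 0, 2, 0, -1], [-1, 0, 0, 2, 0], [0, -1, -1, 0, 2]].
All simple roots have the same length, so the diagram is simply laced. The associated Dynkin diagram is a chain of 5 nodes with single edges (A_5), so the type is A_5 (the algebra sl(6)).

A_5 (sl(6))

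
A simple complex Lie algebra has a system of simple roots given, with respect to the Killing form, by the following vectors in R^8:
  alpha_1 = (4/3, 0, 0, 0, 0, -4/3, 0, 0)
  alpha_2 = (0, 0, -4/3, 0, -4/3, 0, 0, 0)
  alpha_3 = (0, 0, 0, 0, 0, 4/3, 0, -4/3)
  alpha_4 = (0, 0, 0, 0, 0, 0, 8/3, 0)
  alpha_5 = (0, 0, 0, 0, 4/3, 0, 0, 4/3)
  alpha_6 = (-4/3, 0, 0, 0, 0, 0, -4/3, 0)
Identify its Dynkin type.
Compute the Cartan integers a_ij = 2(alpha_i, alpha_j)/(alpha_j, alpha_j); the resulting 6x6 Cartan matrix is
[[2, 0, -1, 0, 0, -1], [0, 2, 0, 0, -1, 0], [-1, 0, 2, 0, -1, 0], [0, 0, 0, 2, 0, -2], [0, -1, -1, 0, 2, 0], [-1, 0, 0, -1, 0, 2]].
The roots have two lengths (squared-length ratio 2:1); the short ones are alpha_{1,2,3,5,6}. The associated Dynkin diagram is a chain of 6 nodes with a double edge at one end; the terminal node there is the unique long simple root (C_6), so the type is C_6 (the algebra sp(12)).

C6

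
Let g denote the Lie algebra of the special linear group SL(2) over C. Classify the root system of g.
type A_1

This is sl(2), which has dimension 2^2 - 1 = 3 and rank 2 - 1 = 1 (a Cartan subalgebra is the diagonal traceless matrices). In the classification of classical Lie algebras, the special linear algebra sl(n+1) has type A_n; here n = 1, so the Dynkin diagram is a chain of 1 nodes with single edges (A_1). Hence the type is A_1.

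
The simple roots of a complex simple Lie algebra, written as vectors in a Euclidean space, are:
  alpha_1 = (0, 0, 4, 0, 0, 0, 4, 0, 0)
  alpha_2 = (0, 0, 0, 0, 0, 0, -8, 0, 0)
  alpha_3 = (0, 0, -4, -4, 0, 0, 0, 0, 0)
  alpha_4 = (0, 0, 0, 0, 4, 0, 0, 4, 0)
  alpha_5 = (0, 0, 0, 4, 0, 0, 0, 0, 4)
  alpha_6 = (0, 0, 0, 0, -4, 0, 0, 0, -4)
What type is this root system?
type C_6

Compute the Cartan integers a_ij = 2(alpha_i, alpha_j)/(alpha_j, alpha_j); the resulting 6x6 Cartan matrix is
[[2, -1, -1, 0, 0, 0], [-2, 2, 0, 0, 0, 0], [-1, 0, 2, 0, -1, 0], [0, 0, 0, 2, 0, -1], [0, 0, -1, 0, 2, -1], [0, 0, 0, -1, -1, 2]].
The roots have two lengths (squared-length ratio 2:1); the short ones are alpha_{1,3,4,5,6}. The associated Dynkin diagram is a chain of 6 nodes with a double edge at one end; the terminal node there is the unique long simple root (C_6), so the type is C_6 (the algebra sp(12)).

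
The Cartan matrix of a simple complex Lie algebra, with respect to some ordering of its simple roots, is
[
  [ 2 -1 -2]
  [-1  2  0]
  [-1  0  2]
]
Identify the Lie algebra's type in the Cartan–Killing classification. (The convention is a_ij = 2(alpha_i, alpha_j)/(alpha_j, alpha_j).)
type B_3

The matrix has rank 3 with 2's on the diagonal. Reading the off-diagonal entries as Dynkin edges (a single edge where a_ij = a_ji = -1; a double or triple edge where a_ij * a_ji = 2 or 3), the diagram is a chain of 3 nodes with a double edge at one end; the terminal node there is the unique short simple root (B_3). One simple-root ordering that puts it in standard form is (alpha_2, alpha_1, alpha_3). So the algebra is type B_3, i.e. so(7).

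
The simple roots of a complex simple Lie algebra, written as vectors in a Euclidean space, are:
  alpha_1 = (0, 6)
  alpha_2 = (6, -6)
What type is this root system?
Compute the Cartan integers a_ij = 2(alpha_i, alpha_j)/(alpha_j, alpha_j); the resulting 2x2 Cartan matrix is
[[2, -1], [-2, 2]].
The roots have two lengths (squared-length ratio 2:1); the short ones are alpha_{1}. The associated Dynkin diagram is a chain of 2 nodes with a double edge at one end; the terminal node there is the unique short simple root (B_2), so the type is B_2 (the algebra so(5)).

B_2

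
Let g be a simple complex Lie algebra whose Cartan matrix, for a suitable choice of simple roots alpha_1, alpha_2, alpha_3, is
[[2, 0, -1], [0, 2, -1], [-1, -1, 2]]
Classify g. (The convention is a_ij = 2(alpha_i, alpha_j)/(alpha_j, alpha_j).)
The matrix has rank 3 with 2's on the diagonal. Reading the off-diagonal entries as Dynkin edges (a single edge where a_ij = a_ji = -1; a double or triple edge where a_ij * a_ji = 2 or 3), the diagram is a chain of 3 nodes with single edges (A_3). One simple-root ordering that puts it in standard form is (alpha_2, alpha_3, alpha_1). So the algebra is type A_3, i.e. sl(4).

A3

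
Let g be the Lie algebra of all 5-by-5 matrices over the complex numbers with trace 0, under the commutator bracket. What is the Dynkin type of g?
A_4

This is sl(5), which has dimension 5^2 - 1 = 24 and rank 5 - 1 = 4 (a Cartan subalgebra is the diagonal traceless matrices). In the classification of classical Lie algebras, the special linear algebra sl(n+1) has type A_n; here n = 4, so the Dynkin diagram is a chain of 4 nodes with single edges (A_4). Hence the type is A_4.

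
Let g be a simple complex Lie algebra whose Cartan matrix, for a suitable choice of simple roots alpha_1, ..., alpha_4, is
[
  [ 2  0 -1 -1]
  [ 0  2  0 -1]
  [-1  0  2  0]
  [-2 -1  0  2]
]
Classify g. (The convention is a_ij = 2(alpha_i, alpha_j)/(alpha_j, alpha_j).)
The matrix has rank 4 with 2's on the diagonal. Reading the off-diagonal entries as Dynkin edges (a single edge where a_ij = a_ji = -1; a double or triple edge where a_ij * a_ji = 2 or 3), the diagram is a chain of 4 nodes with a double edge between the middle two (F_4). One simple-root ordering that puts it in standard form is (alpha_2, alpha_4, alpha_1, alpha_3). So the algebra is type F_4.

F4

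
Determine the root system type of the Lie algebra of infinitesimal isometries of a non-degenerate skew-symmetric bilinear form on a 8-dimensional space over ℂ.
C4

This is sp(8), which has dimension 8(8+1)/2 = 36 and rank 8/2 = 4. In the classification of classical Lie algebras, the symplectic algebra sp(2n) has type C_n; here n = 4, so the Dynkin diagram is a chain of 4 nodes with a double edge at one end; the terminal node there is the unique long simple root (C_4). Hence the type is C_4.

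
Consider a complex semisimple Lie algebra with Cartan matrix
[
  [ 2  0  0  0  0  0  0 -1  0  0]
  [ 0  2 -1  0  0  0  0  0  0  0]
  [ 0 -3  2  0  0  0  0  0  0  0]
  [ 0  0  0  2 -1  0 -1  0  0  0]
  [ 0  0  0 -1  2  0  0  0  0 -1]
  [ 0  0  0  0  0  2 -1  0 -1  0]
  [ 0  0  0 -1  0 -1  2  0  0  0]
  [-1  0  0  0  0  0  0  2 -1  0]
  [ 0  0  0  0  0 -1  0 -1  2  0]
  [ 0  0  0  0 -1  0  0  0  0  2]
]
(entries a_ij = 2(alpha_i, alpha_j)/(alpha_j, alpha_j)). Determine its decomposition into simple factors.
A8 + G2

The diagram associated to this matrix has two connected components: the simple roots {alpha_1, alpha_4, alpha_5, alpha_6, alpha_7, alpha_8, alpha_9, alpha_10} form a chain of 8 nodes with single edges (A_8), and {alpha_2, alpha_3} form two nodes joined by a triple edge (G_2). A semisimple Lie algebra decomposes uniquely as the direct sum of simple ideals, one per connected component of its Dynkin diagram, so g ≅ A_8 ⊕ G_2 (dimension 80 + 14 = 94).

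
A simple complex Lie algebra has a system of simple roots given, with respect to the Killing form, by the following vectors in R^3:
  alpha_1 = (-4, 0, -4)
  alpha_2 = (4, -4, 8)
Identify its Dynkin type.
Compute the Cartan integers a_ij = 2(alpha_i, alpha_j)/(alpha_j, alpha_j); the resulting 2x2 Cartan matrix is
[[2, -1], [-3, 2]].
The roots have two lengths (squared-length ratio 3:1); the short ones are alpha_{1}. The associated Dynkin diagram is two nodes joined by a triple edge (G_2), so the type is G_2.

type G_2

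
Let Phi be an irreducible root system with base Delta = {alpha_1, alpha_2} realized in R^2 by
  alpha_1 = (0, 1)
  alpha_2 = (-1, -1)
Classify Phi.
Compute the Cartan integers a_ij = 2(alpha_i, alpha_j)/(alpha_j, alpha_j); the resulting 2x2 Cartan matrix is
[[2, -1], [-2, 2]].
The roots have two lengths (squared-length ratio 2:1); the short ones are alpha_{1}. The associated Dynkin diagram is a chain of 2 nodes with a double edge at one end; the terminal node there is the unique short simple root (B_2), so the type is B_2 (the algebra so(5)).

B_2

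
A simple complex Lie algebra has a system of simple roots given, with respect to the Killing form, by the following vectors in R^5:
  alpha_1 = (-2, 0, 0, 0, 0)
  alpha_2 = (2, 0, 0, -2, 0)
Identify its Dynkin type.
Compute the Cartan integers a_ij = 2(alpha_i, alpha_j)/(alpha_j, alpha_j); the resulting 2x2 Cartan matrix is
[[2, -1], [-2, 2]].
The roots have two lengths (squared-length ratio 2:1); the short ones are alpha_{1}. The associated Dynkin diagram is a chain of 2 nodes with a double edge at one end; the terminal node there is the unique short simple root (B_2), so the type is B_2 (the algebra so(5)).

B_2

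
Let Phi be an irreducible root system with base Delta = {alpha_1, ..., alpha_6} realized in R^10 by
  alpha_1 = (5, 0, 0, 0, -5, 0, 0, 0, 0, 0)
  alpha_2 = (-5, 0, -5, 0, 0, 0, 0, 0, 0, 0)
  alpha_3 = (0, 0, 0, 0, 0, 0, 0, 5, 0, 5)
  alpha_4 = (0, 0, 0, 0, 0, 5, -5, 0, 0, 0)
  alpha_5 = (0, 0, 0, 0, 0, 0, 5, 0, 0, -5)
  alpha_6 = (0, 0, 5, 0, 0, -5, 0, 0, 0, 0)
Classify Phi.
A_6

Compute the Cartan integers a_ij = 2(alpha_i, alpha_j)/(alpha_j, alpha_j); the resulting 6x6 Cartan matrix is
[[2, -1, 0, 0, 0, 0], [-1, 2, 0, 0, 0, -1], [0, 0, 2, 0, -1, 0], [0, 0, 0, 2, -1, -1], [0, 0, -1, -1, 2, 0], [0, -1, 0, -1, 0, 2]].
All simple roots have the same length, so the diagram is simply laced. The associated Dynkin diagram is a chain of 6 nodes with single edges (A_6), so the type is A_6 (the algebra sl(7)).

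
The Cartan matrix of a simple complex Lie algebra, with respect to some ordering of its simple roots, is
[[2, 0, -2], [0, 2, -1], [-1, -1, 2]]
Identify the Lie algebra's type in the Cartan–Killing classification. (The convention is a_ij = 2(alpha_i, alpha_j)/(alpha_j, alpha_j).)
The matrix has rank 3 with 2's on the diagonal. Reading the off-diagonal entries as Dynkin edges (a single edge where a_ij = a_ji = -1; a double or triple edge where a_ij * a_ji = 2 or 3), the diagram is a chain of 3 nodes with a double edge at one end; the terminal node there is the unique long simple root (C_3). One simple-root ordering that puts it in standard form is (alpha_2, alpha_3, alpha_1). So the algebra is type C_3, i.e. sp(6).

type C_3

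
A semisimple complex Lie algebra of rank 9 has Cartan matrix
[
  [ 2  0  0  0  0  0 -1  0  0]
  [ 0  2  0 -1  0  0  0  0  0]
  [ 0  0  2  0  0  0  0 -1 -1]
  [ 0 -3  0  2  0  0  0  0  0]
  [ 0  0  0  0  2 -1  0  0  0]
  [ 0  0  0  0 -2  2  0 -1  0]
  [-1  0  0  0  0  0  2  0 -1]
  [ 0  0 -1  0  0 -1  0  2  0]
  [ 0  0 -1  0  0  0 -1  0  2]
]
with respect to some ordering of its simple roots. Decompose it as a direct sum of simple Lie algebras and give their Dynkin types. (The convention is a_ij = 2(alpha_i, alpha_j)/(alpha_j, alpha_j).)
The diagram associated to this matrix has two connected components: the simple roots {alpha_1, alpha_3, alpha_5, alpha_6, alpha_7, alpha_8, alpha_9} form a chain of 7 nodes with a double edge at one end; the terminal node there is the unique short simple root (B_7), and {alpha_2, alpha_4} form two nodes joined by a triple edge (G_2). A semisimple Lie algebra decomposes uniquely as the direct sum of simple ideals, one per connected component of its Dynkin diagram, so g ≅ B_7 ⊕ G_2 (dimension 105 + 14 = 119).

B_7 ⊕ G_2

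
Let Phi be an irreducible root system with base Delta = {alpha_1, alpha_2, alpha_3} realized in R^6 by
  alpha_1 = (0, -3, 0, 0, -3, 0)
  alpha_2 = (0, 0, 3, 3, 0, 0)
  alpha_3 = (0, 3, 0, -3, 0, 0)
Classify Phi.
A_3 (sl(4))

Compute the Cartan integers a_ij = 2(alpha_i, alpha_j)/(alpha_j, alpha_j); the resulting 3x3 Cartan matrix is
[[2, 0, -1], [0, 2, -1], [-1, -1, 2]].
All simple roots have the same length, so the diagram is simply laced. The associated Dynkin diagram is a chain of 3 nodes with single edges (A_3), so the type is A_3 (the algebra sl(4)).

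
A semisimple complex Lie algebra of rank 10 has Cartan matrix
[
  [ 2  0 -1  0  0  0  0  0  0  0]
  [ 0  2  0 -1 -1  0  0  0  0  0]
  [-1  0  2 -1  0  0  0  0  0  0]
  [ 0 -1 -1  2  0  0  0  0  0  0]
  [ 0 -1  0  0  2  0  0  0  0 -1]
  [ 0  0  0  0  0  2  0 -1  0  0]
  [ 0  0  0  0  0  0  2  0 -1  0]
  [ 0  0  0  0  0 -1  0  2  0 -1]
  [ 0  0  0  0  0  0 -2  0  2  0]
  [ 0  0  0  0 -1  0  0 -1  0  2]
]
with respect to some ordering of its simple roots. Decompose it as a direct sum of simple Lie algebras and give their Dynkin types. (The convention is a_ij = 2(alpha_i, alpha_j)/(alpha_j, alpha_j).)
The diagram associated to this matrix has two connected components: the simple roots {alpha_1, alpha_2, alpha_3, alpha_4, alpha_5, alpha_6, alpha_8, alpha_10} form a chain of 8 nodes with single edges (A_8), and {alpha_7, alpha_9} form a chain of 2 nodes with a double edge at one end; the terminal node there is the unique short simple root (B_2). A semisimple Lie algebra decomposes uniquely as the direct sum of simple ideals, one per connected component of its Dynkin diagram, so g ≅ A_8 ⊕ B_2 (dimension 80 + 10 = 90).

A_8 (sl(9)) ⊕ B_2 (so(5))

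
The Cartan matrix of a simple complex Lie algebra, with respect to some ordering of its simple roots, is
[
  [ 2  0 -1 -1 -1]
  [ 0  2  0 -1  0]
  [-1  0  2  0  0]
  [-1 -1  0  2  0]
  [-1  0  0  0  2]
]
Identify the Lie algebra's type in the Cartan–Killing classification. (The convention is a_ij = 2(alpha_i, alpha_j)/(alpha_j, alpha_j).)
D_5

The matrix has rank 5 with 2's on the diagonal. Reading the off-diagonal entries as Dynkin edges (a single edge where a_ij = a_ji = -1; a double or triple edge where a_ij * a_ji = 2 or 3), the diagram is a chain of 3 nodes with a fork of two nodes at one end (D_5). One simple-root ordering that puts it in standard form is (alpha_2, alpha_4, alpha_1, alpha_5, alpha_3). So the algebra is type D_5, i.e. so(10).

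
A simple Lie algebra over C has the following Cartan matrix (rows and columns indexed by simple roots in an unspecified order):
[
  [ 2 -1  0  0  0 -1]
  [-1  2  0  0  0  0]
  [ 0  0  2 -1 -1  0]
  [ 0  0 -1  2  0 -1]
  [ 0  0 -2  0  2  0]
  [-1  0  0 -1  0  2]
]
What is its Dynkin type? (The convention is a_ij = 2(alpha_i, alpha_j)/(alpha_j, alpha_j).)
C6

The matrix has rank 6 with 2's on the diagonal. Reading the off-diagonal entries as Dynkin edges (a single edge where a_ij = a_ji = -1; a double or triple edge where a_ij * a_ji = 2 or 3), the diagram is a chain of 6 nodes with a double edge at one end; the terminal node there is the unique long simple root (C_6). One simple-root ordering that puts it in standard form is (alpha_2, alpha_1, alpha_6, alpha_4, alpha_3, alpha_5). So the algebra is type C_6, i.e. sp(12).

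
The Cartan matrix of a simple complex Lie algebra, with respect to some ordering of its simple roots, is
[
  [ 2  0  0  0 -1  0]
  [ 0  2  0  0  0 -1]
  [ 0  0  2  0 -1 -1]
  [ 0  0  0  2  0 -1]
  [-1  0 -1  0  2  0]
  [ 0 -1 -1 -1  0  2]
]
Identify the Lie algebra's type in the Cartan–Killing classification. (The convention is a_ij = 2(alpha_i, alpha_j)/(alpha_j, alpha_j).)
D_6

The matrix has rank 6 with 2's on the diagonal. Reading the off-diagonal entries as Dynkin edges (a single edge where a_ij = a_ji = -1; a double or triple edge where a_ij * a_ji = 2 or 3), the diagram is a chain of 4 nodes with a fork of two nodes at one end (D_6). One simple-root ordering that puts it in standard form is (alpha_1, alpha_5, alpha_3, alpha_6, alpha_2, alpha_4). So the algebra is type D_6, i.e. so(12).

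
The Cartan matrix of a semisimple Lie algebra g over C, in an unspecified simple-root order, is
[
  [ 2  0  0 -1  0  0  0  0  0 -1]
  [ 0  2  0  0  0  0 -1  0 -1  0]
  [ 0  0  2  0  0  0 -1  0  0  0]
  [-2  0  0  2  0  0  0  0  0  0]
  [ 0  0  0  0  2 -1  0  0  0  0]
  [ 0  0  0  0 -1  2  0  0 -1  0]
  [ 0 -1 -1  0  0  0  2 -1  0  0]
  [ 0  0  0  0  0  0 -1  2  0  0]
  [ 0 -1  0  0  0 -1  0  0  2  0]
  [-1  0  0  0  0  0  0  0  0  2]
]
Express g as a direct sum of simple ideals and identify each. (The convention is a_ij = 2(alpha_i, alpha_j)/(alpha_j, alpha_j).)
The diagram associated to this matrix has two connected components: the simple roots {alpha_1, alpha_4, alpha_10} form a chain of 3 nodes with a double edge at one end; the terminal node there is the unique long simple root (C_3), and {alpha_2, alpha_3, alpha_5, alpha_6, alpha_7, alpha_8, alpha_9} form a chain of 5 nodes with a fork of two nodes at one end (D_7). A semisimple Lie algebra decomposes uniquely as the direct sum of simple ideals, one per connected component of its Dynkin diagram, so g ≅ C_3 ⊕ D_7 (dimension 21 + 91 = 112).

type C_3 + type D_7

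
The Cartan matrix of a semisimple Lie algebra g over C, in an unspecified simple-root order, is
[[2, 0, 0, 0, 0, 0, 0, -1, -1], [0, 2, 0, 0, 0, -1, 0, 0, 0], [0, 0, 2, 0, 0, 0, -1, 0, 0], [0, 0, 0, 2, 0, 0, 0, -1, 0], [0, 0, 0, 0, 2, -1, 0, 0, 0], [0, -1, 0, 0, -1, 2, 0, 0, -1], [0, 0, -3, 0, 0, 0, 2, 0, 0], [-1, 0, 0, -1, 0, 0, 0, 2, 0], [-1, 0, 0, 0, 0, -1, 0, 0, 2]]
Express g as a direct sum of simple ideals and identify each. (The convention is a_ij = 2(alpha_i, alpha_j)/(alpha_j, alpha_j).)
D_7 + G_2

The diagram associated to this matrix has two connected components: the simple roots {alpha_1, alpha_2, alpha_4, alpha_5, alpha_6, alpha_8, alpha_9} form a chain of 5 nodes with a fork of two nodes at one end (D_7), and {alpha_3, alpha_7} form two nodes joined by a triple edge (G_2). A semisimple Lie algebra decomposes uniquely as the direct sum of simple ideals, one per connected component of its Dynkin diagram, so g ≅ D_7 ⊕ G_2 (dimension 91 + 14 = 105).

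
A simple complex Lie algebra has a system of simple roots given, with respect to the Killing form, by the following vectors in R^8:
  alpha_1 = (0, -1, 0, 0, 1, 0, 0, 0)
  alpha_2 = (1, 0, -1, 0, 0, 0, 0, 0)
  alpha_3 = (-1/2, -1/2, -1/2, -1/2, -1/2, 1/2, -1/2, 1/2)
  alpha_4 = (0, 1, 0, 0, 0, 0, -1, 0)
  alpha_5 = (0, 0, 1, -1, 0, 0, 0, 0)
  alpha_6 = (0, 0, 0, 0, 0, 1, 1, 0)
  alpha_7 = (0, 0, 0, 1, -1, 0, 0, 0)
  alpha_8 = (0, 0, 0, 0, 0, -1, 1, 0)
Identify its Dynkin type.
Compute the Cartan integers a_ij = 2(alpha_i, alpha_j)/(alpha_j, alpha_j); the resulting 8x8 Cartan matrix is
[[2, 0, 0, -1, 0, 0, -1, 0], [0, 2, 0, 0, -1, 0, 0, 0], [0, 0, 2, 0, 0, 0, 0, -1], [-1, 0, 0, 2, 0, -1, 0, -1], [0, -1, 0, 0, 2, 0, -1, 0], [0, 0, 0, -1, 0, 2, 0, 0], [-1, 0, 0, 0, -1, 0, 2, 0], [0, 0, -1, -1, 0, 0, 0, 2]].
All simple roots have the same length, so the diagram is simply laced. The associated Dynkin diagram is a chain of 7 nodes with one extra node attached to the third node from one end (E_8), so the type is E_8.

E8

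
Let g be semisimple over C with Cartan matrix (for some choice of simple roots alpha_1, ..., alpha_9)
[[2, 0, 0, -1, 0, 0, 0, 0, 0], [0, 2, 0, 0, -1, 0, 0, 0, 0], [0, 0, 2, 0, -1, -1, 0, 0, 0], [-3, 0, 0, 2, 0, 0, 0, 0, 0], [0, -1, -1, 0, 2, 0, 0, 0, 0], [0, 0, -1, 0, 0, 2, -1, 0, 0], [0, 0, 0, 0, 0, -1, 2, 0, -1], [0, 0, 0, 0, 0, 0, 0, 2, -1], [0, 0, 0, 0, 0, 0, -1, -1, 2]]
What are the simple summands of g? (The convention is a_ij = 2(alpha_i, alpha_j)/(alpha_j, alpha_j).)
type A_7 ⊕ type G_2

The diagram associated to this matrix has two connected components: the simple roots {alpha_2, alpha_3, alpha_5, alpha_6, alpha_7, alpha_8, alpha_9} form a chain of 7 nodes with single edges (A_7), and {alpha_1, alpha_4} form two nodes joined by a triple edge (G_2). A semisimple Lie algebra decomposes uniquely as the direct sum of simple ideals, one per connected component of its Dynkin diagram, so g ≅ A_7 ⊕ G_2 (dimension 63 + 14 = 77).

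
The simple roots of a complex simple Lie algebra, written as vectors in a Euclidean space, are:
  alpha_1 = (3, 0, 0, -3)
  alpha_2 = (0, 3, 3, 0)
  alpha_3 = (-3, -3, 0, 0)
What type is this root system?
A3

Compute the Cartan integers a_ij = 2(alpha_i, alpha_j)/(alpha_j, alpha_j); the resulting 3x3 Cartan matrix is
[[2, 0, -1], [0, 2, -1], [-1, -1, 2]].
All simple roots have the same length, so the diagram is simply laced. The associated Dynkin diagram is a chain of 3 nodes with single edges (A_3), so the type is A_3 (the algebra sl(4)).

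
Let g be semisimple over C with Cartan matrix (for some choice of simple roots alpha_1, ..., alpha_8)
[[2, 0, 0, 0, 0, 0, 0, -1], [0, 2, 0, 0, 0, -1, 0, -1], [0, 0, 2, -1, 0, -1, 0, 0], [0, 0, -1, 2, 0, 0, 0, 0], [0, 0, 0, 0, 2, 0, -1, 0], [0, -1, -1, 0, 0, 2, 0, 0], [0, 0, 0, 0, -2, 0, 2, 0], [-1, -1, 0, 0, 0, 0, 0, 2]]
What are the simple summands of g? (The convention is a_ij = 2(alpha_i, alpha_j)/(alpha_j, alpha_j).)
The diagram associated to this matrix has two connected components: the simple roots {alpha_1, alpha_2, alpha_3, alpha_4, alpha_6, alpha_8} form a chain of 6 nodes with single edges (A_6), and {alpha_5, alpha_7} form a chain of 2 nodes with a double edge at one end; the terminal node there is the unique short simple root (B_2). A semisimple Lie algebra decomposes uniquely as the direct sum of simple ideals, one per connected component of its Dynkin diagram, so g ≅ A_6 ⊕ B_2 (dimension 48 + 10 = 58).

type A_6 ⊕ type B_2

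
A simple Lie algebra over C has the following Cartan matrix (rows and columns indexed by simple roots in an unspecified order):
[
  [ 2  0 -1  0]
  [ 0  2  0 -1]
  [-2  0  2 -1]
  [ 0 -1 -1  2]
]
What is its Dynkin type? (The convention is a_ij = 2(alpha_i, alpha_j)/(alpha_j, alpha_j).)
type B_4

The matrix has rank 4 with 2's on the diagonal. Reading the off-diagonal entries as Dynkin edges (a single edge where a_ij = a_ji = -1; a double or triple edge where a_ij * a_ji = 2 or 3), the diagram is a chain of 4 nodes with a double edge at one end; the terminal node there is the unique short simple root (B_4). One simple-root ordering that puts it in standard form is (alpha_2, alpha_4, alpha_3, alpha_1). So the algebra is type B_4, i.e. so(9).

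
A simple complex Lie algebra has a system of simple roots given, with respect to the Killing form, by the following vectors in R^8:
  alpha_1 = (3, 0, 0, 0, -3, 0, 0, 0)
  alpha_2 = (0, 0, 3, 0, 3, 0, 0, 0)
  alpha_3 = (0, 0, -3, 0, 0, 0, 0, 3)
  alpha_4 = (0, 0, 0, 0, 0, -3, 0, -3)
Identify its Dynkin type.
Compute the Cartan integers a_ij = 2(alpha_i, alpha_j)/(alpha_j, alpha_j); the resulting 4x4 Cartan matrix is
[[2, -1, 0, 0], [-1, 2, -1, 0], [0, -1, 2, -1], [0, 0, -1, 2]].
All simple roots have the same length, so the diagram is simply laced. The associated Dynkin diagram is a chain of 4 nodes with single edges (A_4), so the type is A_4 (the algebra sl(5)).

A4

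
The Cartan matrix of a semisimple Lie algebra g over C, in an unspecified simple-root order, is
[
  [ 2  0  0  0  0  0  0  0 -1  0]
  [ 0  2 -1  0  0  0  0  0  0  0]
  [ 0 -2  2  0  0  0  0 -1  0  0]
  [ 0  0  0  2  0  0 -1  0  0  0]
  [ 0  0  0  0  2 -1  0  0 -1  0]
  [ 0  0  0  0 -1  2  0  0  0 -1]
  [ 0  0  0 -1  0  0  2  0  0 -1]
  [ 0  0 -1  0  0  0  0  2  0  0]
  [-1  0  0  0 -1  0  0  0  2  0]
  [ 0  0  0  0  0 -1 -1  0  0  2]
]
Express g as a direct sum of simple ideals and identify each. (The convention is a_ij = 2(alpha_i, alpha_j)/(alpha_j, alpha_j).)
A7 ⊕ B3

The diagram associated to this matrix has two connected components: the simple roots {alpha_1, alpha_4, alpha_5, alpha_6, alpha_7, alpha_9, alpha_10} form a chain of 7 nodes with single edges (A_7), and {alpha_2, alpha_3, alpha_8} form a chain of 3 nodes with a double edge at one end; the terminal node there is the unique short simple root (B_3). A semisimple Lie algebra decomposes uniquely as the direct sum of simple ideals, one per connected component of its Dynkin diagram, so g ≅ A_7 ⊕ B_3 (dimension 63 + 21 = 84).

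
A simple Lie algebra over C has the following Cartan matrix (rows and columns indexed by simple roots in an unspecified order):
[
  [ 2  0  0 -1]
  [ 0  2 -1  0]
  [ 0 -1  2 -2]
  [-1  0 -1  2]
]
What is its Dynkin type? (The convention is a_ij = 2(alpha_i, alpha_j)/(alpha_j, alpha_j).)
The matrix has rank 4 with 2's on the diagonal. Reading the off-diagonal entries as Dynkin edges (a single edge where a_ij = a_ji = -1; a double or triple edge where a_ij * a_ji = 2 or 3), the diagram is a chain of 4 nodes with a double edge between the middle two (F_4). One simple-root ordering that puts it in standard form is (alpha_2, alpha_3, alpha_4, alpha_1). So the algebra is type F_4.

F_4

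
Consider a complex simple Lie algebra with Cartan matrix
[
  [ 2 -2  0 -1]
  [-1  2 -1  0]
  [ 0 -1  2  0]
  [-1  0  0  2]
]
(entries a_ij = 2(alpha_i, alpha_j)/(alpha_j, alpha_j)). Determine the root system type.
The matrix has rank 4 with 2's on the diagonal. Reading the off-diagonal entries as Dynkin edges (a single edge where a_ij = a_ji = -1; a double or triple edge where a_ij * a_ji = 2 or 3), the diagram is a chain of 4 nodes with a double edge between the middle two (F_4). One simple-root ordering that puts it in standard form is (alpha_4, alpha_1, alpha_2, alpha_3). So the algebra is type F_4.

F4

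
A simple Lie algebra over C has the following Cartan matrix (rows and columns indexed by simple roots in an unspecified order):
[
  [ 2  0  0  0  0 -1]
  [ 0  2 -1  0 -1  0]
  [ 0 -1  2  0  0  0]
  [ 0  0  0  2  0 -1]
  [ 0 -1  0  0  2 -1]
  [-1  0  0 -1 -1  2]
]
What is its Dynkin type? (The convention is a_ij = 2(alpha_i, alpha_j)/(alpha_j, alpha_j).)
The matrix has rank 6 with 2's on the diagonal. Reading the off-diagonal entries as Dynkin edges (a single edge where a_ij = a_ji = -1; a double or triple edge where a_ij * a_ji = 2 or 3), the diagram is a chain of 4 nodes with a fork of two nodes at one end (D_6). One simple-root ordering that puts it in standard form is (alpha_3, alpha_2, alpha_5, alpha_6, alpha_1, alpha_4). So the algebra is type D_6, i.e. so(12).

type D_6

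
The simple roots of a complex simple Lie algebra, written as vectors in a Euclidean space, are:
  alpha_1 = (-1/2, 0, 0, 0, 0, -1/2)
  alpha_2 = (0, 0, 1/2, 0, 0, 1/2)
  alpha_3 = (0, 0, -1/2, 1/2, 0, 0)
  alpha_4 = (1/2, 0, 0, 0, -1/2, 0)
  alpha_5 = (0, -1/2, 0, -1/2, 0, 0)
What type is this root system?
type A_5

Compute the Cartan integers a_ij = 2(alpha_i, alpha_j)/(alpha_j, alpha_j); the resulting 5x5 Cartan matrix is
[[2, -1, 0, -1, 0], [-1, 2, -1, 0, 0], [0, -1, 2, 0, -1], [-1, 0, 0, 2, 0], [0, 0, -1, 0, 2]].
All simple roots have the same length, so the diagram is simply laced. The associated Dynkin diagram is a chain of 5 nodes with single edges (A_5), so the type is A_5 (the algebra sl(6)).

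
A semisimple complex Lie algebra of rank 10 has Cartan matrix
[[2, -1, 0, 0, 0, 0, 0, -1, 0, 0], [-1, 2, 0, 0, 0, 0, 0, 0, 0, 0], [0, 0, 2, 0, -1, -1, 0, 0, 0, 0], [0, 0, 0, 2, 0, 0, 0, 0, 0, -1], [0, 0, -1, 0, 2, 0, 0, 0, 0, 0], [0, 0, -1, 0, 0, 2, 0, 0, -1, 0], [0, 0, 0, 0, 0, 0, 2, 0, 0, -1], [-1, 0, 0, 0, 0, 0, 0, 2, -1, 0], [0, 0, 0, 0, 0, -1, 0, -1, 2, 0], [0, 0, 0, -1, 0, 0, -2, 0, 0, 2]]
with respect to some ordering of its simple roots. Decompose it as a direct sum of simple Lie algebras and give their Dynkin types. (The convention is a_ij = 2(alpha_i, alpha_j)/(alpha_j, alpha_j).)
A_7 (sl(8)) + B_3 (so(7))

The diagram associated to this matrix has two connected components: the simple roots {alpha_1, alpha_2, alpha_3, alpha_5, alpha_6, alpha_8, alpha_9} form a chain of 7 nodes with single edges (A_7), and {alpha_4, alpha_7, alpha_10} form a chain of 3 nodes with a double edge at one end; the terminal node there is the unique short simple root (B_3). A semisimple Lie algebra decomposes uniquely as the direct sum of simple ideals, one per connected component of its Dynkin diagram, so g ≅ A_7 ⊕ B_3 (dimension 63 + 21 = 84).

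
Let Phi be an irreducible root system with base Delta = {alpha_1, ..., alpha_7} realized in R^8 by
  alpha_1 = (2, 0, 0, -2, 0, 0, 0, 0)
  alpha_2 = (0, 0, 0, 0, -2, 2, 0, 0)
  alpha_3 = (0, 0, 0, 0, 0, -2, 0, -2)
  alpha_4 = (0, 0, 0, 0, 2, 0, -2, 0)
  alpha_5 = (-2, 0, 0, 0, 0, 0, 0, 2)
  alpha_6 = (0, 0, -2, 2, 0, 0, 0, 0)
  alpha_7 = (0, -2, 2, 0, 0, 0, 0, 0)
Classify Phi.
A_7

Compute the Cartan integers a_ij = 2(alpha_i, alpha_j)/(alpha_j, alpha_j); the resulting 7x7 Cartan matrix is
[[2, 0, 0, 0, -1, -1, 0], [0, 2, -1, -1, 0, 0, 0], [0, -1, 2, 0, -1, 0, 0], [0, -1, 0, 2, 0, 0, 0], [-1, 0, -1, 0, 2, 0, 0], [-1, 0, 0, 0, 0, 2, -1], [0, 0, 0, 0, 0, -1, 2]].
All simple roots have the same length, so the diagram is simply laced. The associated Dynkin diagram is a chain of 7 nodes with single edges (A_7), so the type is A_7 (the algebra sl(8)).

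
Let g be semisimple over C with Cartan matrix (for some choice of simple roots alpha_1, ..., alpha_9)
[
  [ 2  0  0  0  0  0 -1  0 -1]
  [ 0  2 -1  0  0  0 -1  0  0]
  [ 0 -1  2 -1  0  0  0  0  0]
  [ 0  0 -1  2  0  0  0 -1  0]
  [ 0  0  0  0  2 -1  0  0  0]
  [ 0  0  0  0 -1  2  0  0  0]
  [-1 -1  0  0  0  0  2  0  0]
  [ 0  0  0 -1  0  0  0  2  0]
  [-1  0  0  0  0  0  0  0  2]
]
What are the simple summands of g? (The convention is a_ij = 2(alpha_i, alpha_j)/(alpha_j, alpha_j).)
A_2 + A_7

The diagram associated to this matrix has two connected components: the simple roots {alpha_5, alpha_6} form a chain of 2 nodes with single edges (A_2), and {alpha_1, alpha_2, alpha_3, alpha_4, alpha_7, alpha_8, alpha_9} form a chain of 7 nodes with single edges (A_7). A semisimple Lie algebra decomposes uniquely as the direct sum of simple ideals, one per connected component of its Dynkin diagram, so g ≅ A_2 ⊕ A_7 (dimension 8 + 63 = 71).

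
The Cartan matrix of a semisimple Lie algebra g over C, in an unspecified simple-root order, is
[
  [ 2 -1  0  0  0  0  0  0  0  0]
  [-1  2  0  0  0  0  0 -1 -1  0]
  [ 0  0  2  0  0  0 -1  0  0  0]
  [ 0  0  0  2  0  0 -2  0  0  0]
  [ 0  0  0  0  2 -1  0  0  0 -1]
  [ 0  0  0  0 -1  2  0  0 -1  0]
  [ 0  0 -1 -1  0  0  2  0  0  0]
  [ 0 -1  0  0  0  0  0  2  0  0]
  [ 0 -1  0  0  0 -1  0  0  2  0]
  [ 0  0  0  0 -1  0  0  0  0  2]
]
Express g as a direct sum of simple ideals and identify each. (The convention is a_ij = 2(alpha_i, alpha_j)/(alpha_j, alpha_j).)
The diagram associated to this matrix has two connected components: the simple roots {alpha_3, alpha_4, alpha_7} form a chain of 3 nodes with a double edge at one end; the terminal node there is the unique long simple root (C_3), and {alpha_1, alpha_2, alpha_5, alpha_6, alpha_8, alpha_9, alpha_10} form a chain of 5 nodes with a fork of two nodes at one end (D_7). A semisimple Lie algebra decomposes uniquely as the direct sum of simple ideals, one per connected component of its Dynkin diagram, so g ≅ C_3 ⊕ D_7 (dimension 21 + 91 = 112).

type C_3 + type D_7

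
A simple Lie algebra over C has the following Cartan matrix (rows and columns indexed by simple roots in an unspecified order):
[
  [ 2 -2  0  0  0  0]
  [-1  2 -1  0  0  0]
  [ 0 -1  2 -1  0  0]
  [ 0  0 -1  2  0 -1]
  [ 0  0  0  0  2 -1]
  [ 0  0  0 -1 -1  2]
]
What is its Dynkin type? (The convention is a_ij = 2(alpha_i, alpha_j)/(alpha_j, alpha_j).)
C_6 (sp(12))

The matrix has rank 6 with 2's on the diagonal. Reading the off-diagonal entries as Dynkin edges (a single edge where a_ij = a_ji = -1; a double or triple edge where a_ij * a_ji = 2 or 3), the diagram is a chain of 6 nodes with a double edge at one end; the terminal node there is the unique long simple root (C_6). One simple-root ordering that puts it in standard form is (alpha_5, alpha_6, alpha_4, alpha_3, alpha_2, alpha_1). So the algebra is type C_6, i.e. sp(12).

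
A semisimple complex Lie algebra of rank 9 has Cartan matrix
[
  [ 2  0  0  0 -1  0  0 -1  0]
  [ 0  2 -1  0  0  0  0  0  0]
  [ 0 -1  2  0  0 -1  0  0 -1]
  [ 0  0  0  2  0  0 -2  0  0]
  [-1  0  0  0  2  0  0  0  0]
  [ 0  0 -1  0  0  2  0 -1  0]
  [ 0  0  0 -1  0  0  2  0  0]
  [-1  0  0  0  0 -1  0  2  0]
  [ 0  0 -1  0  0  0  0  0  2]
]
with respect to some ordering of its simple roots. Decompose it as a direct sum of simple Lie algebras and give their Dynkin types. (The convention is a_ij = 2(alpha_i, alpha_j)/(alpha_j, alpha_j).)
B2 + D7

The diagram associated to this matrix has two connected components: the simple roots {alpha_4, alpha_7} form a chain of 2 nodes with a double edge at one end; the terminal node there is the unique short simple root (B_2), and {alpha_1, alpha_2, alpha_3, alpha_5, alpha_6, alpha_8, alpha_9} form a chain of 5 nodes with a fork of two nodes at one end (D_7). A semisimple Lie algebra decomposes uniquely as the direct sum of simple ideals, one per connected component of its Dynkin diagram, so g ≅ B_2 ⊕ D_7 (dimension 10 + 91 = 101).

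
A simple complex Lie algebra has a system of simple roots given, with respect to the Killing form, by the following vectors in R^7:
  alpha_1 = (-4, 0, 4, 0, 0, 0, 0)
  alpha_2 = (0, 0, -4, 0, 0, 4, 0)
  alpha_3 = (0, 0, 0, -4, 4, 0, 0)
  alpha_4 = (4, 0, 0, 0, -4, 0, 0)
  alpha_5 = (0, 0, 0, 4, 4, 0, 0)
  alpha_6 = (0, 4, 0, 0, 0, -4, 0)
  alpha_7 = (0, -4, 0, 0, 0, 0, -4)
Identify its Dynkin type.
Compute the Cartan integers a_ij = 2(alpha_i, alpha_j)/(alpha_j, alpha_j); the resulting 7x7 Cartan matrix is
[[2, -1, 0, -1, 0, 0, 0], [-1, 2, 0, 0, 0, -1, 0], [0, 0, 2, -1, 0, 0, 0], [-1, 0, -1, 2, -1, 0, 0], [0, 0, 0, -1, 2, 0, 0], [0, -1, 0, 0, 0, 2, -1], [0, 0, 0, 0, 0, -1, 2]].
All simple roots have the same length, so the diagram is simply laced. The associated Dynkin diagram is a chain of 5 nodes with a fork of two nodes at one end (D_7), so the type is D_7 (the algebra so(14)).

D_7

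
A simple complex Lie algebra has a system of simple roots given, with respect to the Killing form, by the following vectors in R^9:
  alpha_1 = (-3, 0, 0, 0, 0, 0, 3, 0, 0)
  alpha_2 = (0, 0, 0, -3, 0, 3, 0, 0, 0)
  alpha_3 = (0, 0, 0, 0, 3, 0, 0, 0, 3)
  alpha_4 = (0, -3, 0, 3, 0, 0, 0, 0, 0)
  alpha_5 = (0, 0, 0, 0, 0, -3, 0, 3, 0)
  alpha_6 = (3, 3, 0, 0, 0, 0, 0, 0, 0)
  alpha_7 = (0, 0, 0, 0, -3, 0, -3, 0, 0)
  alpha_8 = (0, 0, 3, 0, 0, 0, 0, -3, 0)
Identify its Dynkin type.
A_8 (sl(9))

Compute the Cartan integers a_ij = 2(alpha_i, alpha_j)/(alpha_j, alpha_j); the resulting 8x8 Cartan matrix is
[[2, 0, 0, 0, 0, -1, -1, 0], [0, 2, 0, -1, -1, 0, 0, 0], [0, 0, 2, 0, 0, 0, -1, 0], [0, -1, 0, 2, 0, -1, 0, 0], [0, -1, 0, 0, 2, 0, 0, -1], [-1, 0, 0, -1, 0, 2, 0, 0], [-1, 0, -1, 0, 0, 0, 2, 0], [0, 0, 0, 0, -1, 0, 0, 2]].
All simple roots have the same length, so the diagram is simply laced. The associated Dynkin diagram is a chain of 8 nodes with single edges (A_8), so the type is A_8 (the algebra sl(9)).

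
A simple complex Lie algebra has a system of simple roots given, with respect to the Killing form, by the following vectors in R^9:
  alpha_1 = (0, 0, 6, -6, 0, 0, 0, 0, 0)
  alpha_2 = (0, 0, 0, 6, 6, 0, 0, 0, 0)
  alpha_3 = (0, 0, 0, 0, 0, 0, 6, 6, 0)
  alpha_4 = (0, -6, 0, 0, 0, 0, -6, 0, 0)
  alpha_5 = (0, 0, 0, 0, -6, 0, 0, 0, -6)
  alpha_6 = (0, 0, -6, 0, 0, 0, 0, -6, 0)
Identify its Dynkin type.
Compute the Cartan integers a_ij = 2(alpha_i, alpha_j)/(alpha_j, alpha_j); the resulting 6x6 Cartan matrix is
[[2, -1, 0, 0, 0, -1], [-1, 2, 0, 0, -1, 0], [0, 0, 2, -1, 0, -1], [0, 0, -1, 2, 0, 0], [0, -1, 0, 0, 2, 0], [-1, 0, -1, 0, 0, 2]].
All simple roots have the same length, so the diagram is simply laced. The associated Dynkin diagram is a chain of 6 nodes with single edges (A_6), so the type is A_6 (the algebra sl(7)).

A6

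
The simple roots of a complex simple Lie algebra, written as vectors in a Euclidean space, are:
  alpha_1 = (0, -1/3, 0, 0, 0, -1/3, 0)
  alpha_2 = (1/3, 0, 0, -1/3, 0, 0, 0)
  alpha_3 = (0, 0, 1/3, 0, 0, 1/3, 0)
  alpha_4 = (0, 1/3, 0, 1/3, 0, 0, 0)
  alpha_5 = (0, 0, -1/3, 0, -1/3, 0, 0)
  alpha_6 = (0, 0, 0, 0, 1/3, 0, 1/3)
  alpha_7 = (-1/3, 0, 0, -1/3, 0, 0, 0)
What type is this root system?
Compute the Cartan integers a_ij = 2(alpha_i, alpha_j)/(alpha_j, alpha_j); the resulting 7x7 Cartan matrix is
[[2, 0, -1, -1, 0, 0, 0], [0, 2, 0, -1, 0, 0, 0], [-1, 0, 2, 0, -1, 0, 0], [-1, -1, 0, 2, 0, 0, -1], [0, 0, -1, 0, 2, -1, 0], [0, 0, 0, 0, -1, 2, 0], [0, 0, 0, -1, 0, 0, 2]].
All simple roots have the same length, so the diagram is simply laced. The associated Dynkin diagram is a chain of 5 nodes with a fork of two nodes at one end (D_7), so the type is D_7 (the algebra so(14)).

type D_7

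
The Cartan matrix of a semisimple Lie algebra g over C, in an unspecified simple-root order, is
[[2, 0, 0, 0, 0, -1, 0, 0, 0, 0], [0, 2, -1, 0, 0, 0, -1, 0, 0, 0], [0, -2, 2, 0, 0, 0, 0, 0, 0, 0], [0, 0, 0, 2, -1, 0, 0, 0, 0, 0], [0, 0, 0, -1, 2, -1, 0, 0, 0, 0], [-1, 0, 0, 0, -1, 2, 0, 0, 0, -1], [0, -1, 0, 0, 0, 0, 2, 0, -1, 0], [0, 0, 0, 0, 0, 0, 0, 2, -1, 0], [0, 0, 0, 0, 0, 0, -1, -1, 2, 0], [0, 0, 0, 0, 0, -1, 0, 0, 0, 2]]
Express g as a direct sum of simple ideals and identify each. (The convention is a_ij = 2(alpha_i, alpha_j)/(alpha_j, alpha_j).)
The diagram associated to this matrix has two connected components: the simple roots {alpha_2, alpha_3, alpha_7, alpha_8, alpha_9} form a chain of 5 nodes with a double edge at one end; the terminal node there is the unique long simple root (C_5), and {alpha_1, alpha_4, alpha_5, alpha_6, alpha_10} form a chain of 3 nodes with a fork of two nodes at one end (D_5). A semisimple Lie algebra decomposes uniquely as the direct sum of simple ideals, one per connected component of its Dynkin diagram, so g ≅ C_5 ⊕ D_5 (dimension 55 + 45 = 100).

C_5 (sp(10)) + D_5 (so(10))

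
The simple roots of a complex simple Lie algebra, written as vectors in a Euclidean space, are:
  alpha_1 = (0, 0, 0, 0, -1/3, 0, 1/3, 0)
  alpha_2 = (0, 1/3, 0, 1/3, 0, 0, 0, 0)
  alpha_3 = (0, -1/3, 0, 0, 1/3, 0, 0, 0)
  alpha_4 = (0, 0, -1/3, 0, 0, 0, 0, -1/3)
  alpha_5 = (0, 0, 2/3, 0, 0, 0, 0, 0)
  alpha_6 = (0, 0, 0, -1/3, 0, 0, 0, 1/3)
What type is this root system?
Compute the Cartan integers a_ij = 2(alpha_i, alpha_j)/(alpha_j, alpha_j); the resulting 6x6 Cartan matrix is
[[2, 0, -1, 0, 0, 0], [0, 2, -1, 0, 0, -1], [-1, -1, 2, 0, 0, 0], [0, 0, 0, 2, -1, -1], [0, 0, 0, -2, 2, 0], [0, -1, 0, -1, 0, 2]].
The roots have two lengths (squared-length ratio 2:1); the short ones are alpha_{1,2,3,4,6}. The associated Dynkin diagram is a chain of 6 nodes with a double edge at one end; the terminal node there is the unique long simple root (C_6), so the type is C_6 (the algebra sp(12)).

C_6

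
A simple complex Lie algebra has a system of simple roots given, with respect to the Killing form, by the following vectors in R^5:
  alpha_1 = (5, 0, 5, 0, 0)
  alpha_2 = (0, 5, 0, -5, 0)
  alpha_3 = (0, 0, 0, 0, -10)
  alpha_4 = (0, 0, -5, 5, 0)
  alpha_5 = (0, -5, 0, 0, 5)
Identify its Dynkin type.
C5

Compute the Cartan integers a_ij = 2(alpha_i, alpha_j)/(alpha_j, alpha_j); the resulting 5x5 Cartan matrix is
[[2, 0, 0, -1, 0], [0, 2, 0, -1, -1], [0, 0, 2, 0, -2], [-1, -1, 0, 2, 0], [0, -1, -1, 0, 2]].
The roots have two lengths (squared-length ratio 2:1); the short ones are alpha_{1,2,4,5}. The associated Dynkin diagram is a chain of 5 nodes with a double edge at one end; the terminal node there is the unique long simple root (C_5), so the type is C_5 (the algebra sp(10)).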